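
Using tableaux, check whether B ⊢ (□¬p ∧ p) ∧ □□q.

Tableau for the negation ¬((□¬p ∧ p) ∧ □□q):
1. ¬((□¬p ∧ p) ∧ □□q), w0
2. ¬□□q, w0
3. ¬□q, w1
4. ¬q, w2
Accessibility: w0Rw0, w0Rw1, w1Rw0, w1Rw1, w1Rw2, w2Rw1, w2Rw2
The negation has an open branch (countermodel exists).

Invalid (countermodel exists)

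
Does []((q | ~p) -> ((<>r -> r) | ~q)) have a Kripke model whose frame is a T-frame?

Yes, satisfiable

1. []((q | ~p) -> ((<>r -> r) | ~q)), w0
2. (q | ~p) -> ((<>r -> r) | ~q), w0
3. (<>r -> r) | ~q, w0
4. ~q, w0
Accessibility: w0Rw0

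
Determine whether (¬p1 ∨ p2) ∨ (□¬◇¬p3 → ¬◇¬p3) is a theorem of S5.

Tableau for the negation ¬((¬p1 ∨ p2) ∨ (□¬◇¬p3 → ¬◇¬p3)):
1. ¬((¬p1 ∨ p2) ∨ (□¬◇¬p3 → ¬◇¬p3)), w0
2. ¬(¬p1 ∨ p2), w0
3. ¬(□¬◇¬p3 → ¬◇¬p3), w0
4. p1, w0
5. ¬p2, w0
6. □¬◇¬p3, w0
7. ◇¬p3, w0
8. ¬◇¬p3, w0
9. p3, w0
10. ¬p3, w1
11. ¬◇¬p3, w1
12. p3, w1
Accessibility: w0Rw0, w0Rw1, w1Rw0, w1Rw1
Branch closes: p3 and ¬p3 both at w1.
All branches of the negation close; one closing branch shown above.

Valid in S5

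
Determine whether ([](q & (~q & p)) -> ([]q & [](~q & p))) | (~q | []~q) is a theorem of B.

Yes, valid

Tableau for the negation ~(([](q & (~q & p)) -> ([]q & [](~q & p))) | (~q | []~q)):
1. ~(([](q & (~q & p)) -> ([]q & [](~q & p))) | (~q | []~q)), u
2. ~([](q & (~q & p)) -> ([]q & [](~q & p))), u
3. ~(~q | []~q), u
4. [](q & (~q & p)), u
5. ~([]q & [](~q & p)), u
6. q, u
7. ~[]~q, u
8. q & (~q & p), u
9. ~q & p, u
10. ~q, u
11. p, u
Accessibility: uRu
Branch closes: q and ~q both at u.
All branches of the negation close; one closing branch shown above.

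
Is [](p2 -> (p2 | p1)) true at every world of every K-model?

Tableau for the negation ~[](p2 -> (p2 | p1)):
1. ~[](p2 -> (p2 | p1)), w0
2. ~(p2 -> (p2 | p1)), w1
3. p2, w1
4. ~(p2 | p1), w1
5. ~p2, w1
6. ~p1, w1
Accessibility: w0Rw1
Branch closes: p2 and ~p2 both at w1.
Every branch of the negation's tableau closes; the branch above is one of them.

Valid in K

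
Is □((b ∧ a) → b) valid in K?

Valid in K

Tableau for the negation ¬□((b ∧ a) → b):
1. ¬□((b ∧ a) → b), u
2. ¬((b ∧ a) → b), v   [¬□-rule on 1: fresh world v, uRv]
3. b ∧ a, v   [¬→-rule on 2]
4. ¬b, v   [¬→-rule on 2]
5. b, v   [∧-rule on 3]
6. a, v   [∧-rule on 3]
Accessibility: uRv
Branch closes: b and ¬b both at v.
Every branch of the negation's tableau closes; the branch above is one of them.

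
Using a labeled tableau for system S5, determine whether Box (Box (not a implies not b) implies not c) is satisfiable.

Satisfiable (open branch found)

1. Box (Box (not a implies not b) implies not c), 0
2. Box (not a implies not b) implies not c, 0   [Box-rule on 1 via 0R0]
3. not c, 0   [implies-rule on 2 (branches; this branch)]
Accessibility: 0R0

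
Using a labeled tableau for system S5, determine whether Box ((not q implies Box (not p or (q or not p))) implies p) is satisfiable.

Satisfiable

1. Box ((not q implies Box (not p or (q or not p))) implies p), 0
2. (not q implies Box (not p or (q or not p))) implies p, 0
3. p, 0
Accessibility: 0R0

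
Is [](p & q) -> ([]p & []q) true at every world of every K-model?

Valid

Tableau for the negation ~([](p & q) -> ([]p & []q)):
1. ~([](p & q) -> ([]p & []q)), w0
2. [](p & q), w0
3. ~([]p & []q), w0
4. ~[]q, w0
5. ~q, w1
6. p & q, w1
7. p, w1
8. q, w1
Accessibility: w0Rw1
Branch closes: q and ~q both at w1.
Every branch of the negation's tableau closes; the branch above is one of them.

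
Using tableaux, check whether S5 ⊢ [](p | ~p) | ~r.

Tableau for the negation ~([](p | ~p) | ~r):
1. ~([](p | ~p) | ~r), w0
2. ~[](p | ~p), w0   [~|-rule on 1]
3. r, w0   [~|-rule on 1]
4. ~(p | ~p), w1   [~[]-rule on 2: fresh world w1, w0Rw1]
5. ~p, w1   [~|-rule on 4]
6. p, w1   [~|-rule on 4]
Accessibility: w0Rw0, w0Rw1, w1Rw0, w1Rw1
Branch closes: p and ~p both at w1.
Every branch of the negation's tableau closes; the branch above is one of them.

Valid in S5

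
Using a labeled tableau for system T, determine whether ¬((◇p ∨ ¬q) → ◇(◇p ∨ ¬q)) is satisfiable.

No, unsatisfiable

1. ¬((◇p ∨ ¬q) → ◇(◇p ∨ ¬q)), 0
2. ◇p ∨ ¬q, 0   [¬→-rule on 1]
3. ¬◇(◇p ∨ ¬q), 0   [¬→-rule on 1]
4. ¬(◇p ∨ ¬q), 0   [¬◇-rule on 3 via 0R0]
5. ¬◇p, 0   [¬∨-rule on 4]
6. q, 0   [¬∨-rule on 4]
7. ¬p, 0   [¬◇-rule on 5 via 0R0]
8. ◇p, 0   [∨-rule on 2 (branches; this branch)]
9. p, 1   [◇-rule on 8: fresh world 1, 0R1]
10. ¬(◇p ∨ ¬q), 1   [¬◇-rule on 3 via 0R1]
11. ¬◇p, 1   [¬∨-rule on 10]
12. q, 1   [¬∨-rule on 10]
13. ¬p, 1   [¬◇-rule on 5 via 0R1]
Accessibility: 0R0, 0R1, 1R1
Branch closes: p and ¬p both at 1.
All branches of the tableau close; one closing branch shown above.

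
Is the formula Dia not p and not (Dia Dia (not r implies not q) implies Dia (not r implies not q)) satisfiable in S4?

Unsatisfiable

1. Dia not p and not (Dia Dia (not r implies not q) implies Dia (not r implies not q)), 0
2. Dia not p, 0   [and-rule on 1]
3. not (Dia Dia (not r implies not q) implies Dia (not r implies not q)), 0   [and-rule on 1]
4. Dia Dia (not r implies not q), 0   [neg-implies-rule on 3]
5. not Dia (not r implies not q), 0   [neg-implies-rule on 3]
6. not (not r implies not q), 0   [neg-Dia-rule on 5 via 0R0]
7. not r, 0   [neg-implies-rule on 6]
8. q, 0   [neg-implies-rule on 6]
9. not p, 1   [Dia-rule on 2: fresh world 1, 0R1]
10. not (not r implies not q), 1   [neg-Dia-rule on 5 via 0R1]
11. not r, 1   [neg-implies-rule on 10]
12. q, 1   [neg-implies-rule on 10]
13. Dia (not r implies not q), 2   [Dia-rule on 4: fresh world 2, 0R2]
14. not (not r implies not q), 2   [neg-Dia-rule on 5 via 0R2]
15. not r, 2   [neg-implies-rule on 14]
16. q, 2   [neg-implies-rule on 14]
17. not r implies not q, 3   [Dia-rule on 13: fresh world 3, 2R3]
18. not (not r implies not q), 3   [neg-Dia-rule on 5 via 0R3]
19. not r, 3   [neg-implies-rule on 18]
20. q, 3   [neg-implies-rule on 18]
21. not q, 3   [implies-rule on 17 (branches; this branch)]
Accessibility: 0R0, 0R1, 0R2, 0R3, 1R1, 2R2, 2R3, 3R3
Branch closes: q and not q both at 3.
All branches of the tableau close; one closing branch shown above.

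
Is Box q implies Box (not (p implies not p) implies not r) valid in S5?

Tableau for the negation not (Box q implies Box (not (p implies not p) implies not r)):
1. not (Box q implies Box (not (p implies not p) implies not r)), u
2. Box q, u   [neg-implies-rule on 1]
3. not Box (not (p implies not p) implies not r), u   [neg-implies-rule on 1]
4. q, u   [Box-rule on 2 via uRu]
5. not (not (p implies not p) implies not r), v   [neg-Box-rule on 3: fresh world v, uRv]
6. not (p implies not p), v   [neg-implies-rule on 5]
7. r, v   [neg-implies-rule on 5]
8. p, v   [neg-implies-rule on 6]
9. q, v   [Box-rule on 2 via uRv]
Accessibility: uRu, uRv, vRu, vRv
The negation has an open branch (countermodel exists).

Not valid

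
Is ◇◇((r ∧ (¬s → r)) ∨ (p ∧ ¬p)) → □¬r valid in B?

Invalid (countermodel exists)

Tableau for the negation ¬(◇◇((r ∧ (¬s → r)) ∨ (p ∧ ¬p)) → □¬r):
1. ¬(◇◇((r ∧ (¬s → r)) ∨ (p ∧ ¬p)) → □¬r), u
2. ◇◇((r ∧ (¬s → r)) ∨ (p ∧ ¬p)), u
3. ¬□¬r, u
4. ◇((r ∧ (¬s → r)) ∨ (p ∧ ¬p)), v
5. r, w
6. (r ∧ (¬s → r)) ∨ (p ∧ ¬p), x
7. r ∧ (¬s → r), x
8. r, x
9. ¬s → r, x
Accessibility: uRu, uRv, uRw, vRu, vRv, vRx, wRu, wRw, xRv, xRx
The negation has an open branch (countermodel exists).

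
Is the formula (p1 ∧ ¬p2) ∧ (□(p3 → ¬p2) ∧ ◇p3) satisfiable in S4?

1. (p1 ∧ ¬p2) ∧ (□(p3 → ¬p2) ∧ ◇p3), u
2. p1 ∧ ¬p2, u
3. □(p3 → ¬p2) ∧ ◇p3, u
4. p1, u
5. ¬p2, u
6. □(p3 → ¬p2), u
7. ◇p3, u
8. p3 → ¬p2, u
9. p3, v
10. p3 → ¬p2, v
11. ¬p2, v
Accessibility: uRu, uRv, vRv

Yes, satisfiable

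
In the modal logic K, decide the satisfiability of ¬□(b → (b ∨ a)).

1. ¬□(b → (b ∨ a)), w0
2. ¬(b → (b ∨ a)), w1
3. b, w1
4. ¬(b ∨ a), w1
5. ¬b, w1
6. ¬a, w1
Accessibility: w0Rw1
Branch closes: b and ¬b both at w1.
All branches of the tableau close; one closing branch shown above.

Unsatisfiable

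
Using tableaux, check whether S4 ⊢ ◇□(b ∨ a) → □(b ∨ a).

No, not valid

Tableau for the negation ¬(◇□(b ∨ a) → □(b ∨ a)):
1. ¬(◇□(b ∨ a) → □(b ∨ a)), u
2. ◇□(b ∨ a), u
3. ¬□(b ∨ a), u
4. □(b ∨ a), v
5. b ∨ a, v
6. a, v
7. ¬(b ∨ a), w
8. ¬b, w
9. ¬a, w
Accessibility: uRu, uRv, uRw, vRv, wRw
The negation has an open branch (countermodel exists).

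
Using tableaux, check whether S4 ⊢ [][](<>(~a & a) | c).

Invalid (countermodel exists)

Tableau for the negation ~[][](<>(~a & a) | c):
1. ~[][](<>(~a & a) | c), w0
2. ~[](<>(~a & a) | c), w1
3. ~(<>(~a & a) | c), w2
4. ~<>(~a & a), w2
5. ~c, w2
6. ~(~a & a), w2
7. ~a, w2
Accessibility: w0Rw0, w0Rw1, w0Rw2, w1Rw1, w1Rw2, w2Rw2
The negation has an open branch (countermodel exists).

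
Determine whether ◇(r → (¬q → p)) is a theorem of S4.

Not valid

Tableau for the negation ¬◇(r → (¬q → p)):
1. ¬◇(r → (¬q → p)), 0
2. ¬(r → (¬q → p)), 0   [¬◇-rule on 1 via 0R0]
3. r, 0   [¬→-rule on 2]
4. ¬(¬q → p), 0   [¬→-rule on 2]
5. ¬q, 0   [¬→-rule on 4]
6. ¬p, 0   [¬→-rule on 4]
Accessibility: 0R0
The negation has an open branch (countermodel exists).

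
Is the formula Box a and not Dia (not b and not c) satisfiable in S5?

1. Box a and not Dia (not b and not c), u
2. Box a, u
3. not Dia (not b and not c), u
4. a, u
5. not (not b and not c), u
6. c, u
Accessibility: uRu

Satisfiable (open branch found)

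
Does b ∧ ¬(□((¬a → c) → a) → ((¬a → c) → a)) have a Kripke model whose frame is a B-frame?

1. b ∧ ¬(□((¬a → c) → a) → ((¬a → c) → a)), 0
2. b, 0
3. ¬(□((¬a → c) → a) → ((¬a → c) → a)), 0
4. □((¬a → c) → a), 0
5. ¬((¬a → c) → a), 0
6. ¬a → c, 0
7. ¬a, 0
8. (¬a → c) → a, 0
9. c, 0
10. ¬(¬a → c), 0
11. ¬c, 0
Accessibility: 0R0
Branch closes: c and ¬c both at 0.
(One branch shown.) All branches close.

Unsatisfiable (every branch closes)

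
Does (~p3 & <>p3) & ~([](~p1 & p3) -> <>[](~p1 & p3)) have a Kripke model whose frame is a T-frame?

Unsatisfiable (every branch closes)

1. (~p3 & <>p3) & ~([](~p1 & p3) -> <>[](~p1 & p3)), u
2. ~p3 & <>p3, u
3. ~([](~p1 & p3) -> <>[](~p1 & p3)), u
4. ~p3, u
5. <>p3, u
6. [](~p1 & p3), u
7. ~<>[](~p1 & p3), u
8. ~p1 & p3, u
9. ~p1, u
10. p3, u
Accessibility: uRu
Branch closes: p3 and ~p3 both at u.
All branches of the tableau close; one closing branch shown above.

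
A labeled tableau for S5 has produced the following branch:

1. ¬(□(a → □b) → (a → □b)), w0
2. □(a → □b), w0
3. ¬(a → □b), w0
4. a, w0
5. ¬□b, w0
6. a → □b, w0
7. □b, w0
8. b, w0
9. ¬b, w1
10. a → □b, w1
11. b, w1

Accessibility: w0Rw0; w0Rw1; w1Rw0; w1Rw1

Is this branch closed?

Closed

Both b and ¬b appear at w1.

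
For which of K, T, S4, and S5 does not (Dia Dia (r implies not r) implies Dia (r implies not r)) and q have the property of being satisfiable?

S4-tableau for the formula:
1. not (Dia Dia (r implies not r) implies Dia (r implies not r)) and q, w0
2. not (Dia Dia (r implies not r) implies Dia (r implies not r)), w0
3. q, w0
4. Dia Dia (r implies not r), w0
5. not Dia (r implies not r), w0
6. not (r implies not r), w0
7. r, w0
8. Dia (r implies not r), w1
9. not (r implies not r), w1
10. r, w1
11. r implies not r, w2
12. not (r implies not r), w2
13. r, w2
14. not r, w2
Accessibility: w0Rw0, w0Rw1, w0Rw2, w1Rw1, w1Rw2, w2Rw2
Branch closes: r and not r both at w2.
Every branch closes (one shown): unsatisfiable in S4, hence also in S5 (every S5-frame is an S4-frame).
T-tableau for the formula:
1. not (Dia Dia (r implies not r) implies Dia (r implies not r)) and q, w0
2. not (Dia Dia (r implies not r) implies Dia (r implies not r)), w0
3. q, w0
4. Dia Dia (r implies not r), w0
5. not Dia (r implies not r), w0
6. not (r implies not r), w0
7. r, w0
8. Dia (r implies not r), w1
9. not (r implies not r), w1
10. r, w1
11. r implies not r, w2
12. not r, w2
Accessibility: w0Rw0, w0Rw1, w1Rw1, w1Rw2, w2Rw2
Complete open branch: satisfiable in T, hence also in K (this T-model is also a K-model).

K, T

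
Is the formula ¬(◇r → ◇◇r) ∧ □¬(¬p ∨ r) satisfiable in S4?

Unsatisfiable (every branch closes)

1. ¬(◇r → ◇◇r) ∧ □¬(¬p ∨ r), 0
2. ¬(◇r → ◇◇r), 0
3. □¬(¬p ∨ r), 0
4. ◇r, 0
5. ¬◇◇r, 0
6. ¬(¬p ∨ r), 0
7. p, 0
8. ¬r, 0
9. ¬◇r, 0
10. r, 1
11. ¬(¬p ∨ r), 1
12. p, 1
13. ¬r, 1
Accessibility: 0R0, 0R1, 1R1
Branch closes: r and ¬r both at 1.
Every branch closes; the branch above is one of them.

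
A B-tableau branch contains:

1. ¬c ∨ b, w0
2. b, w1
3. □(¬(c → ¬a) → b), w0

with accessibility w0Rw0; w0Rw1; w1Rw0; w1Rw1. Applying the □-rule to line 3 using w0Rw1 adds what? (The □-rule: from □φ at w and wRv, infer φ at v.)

¬(c → ¬a) → b, w1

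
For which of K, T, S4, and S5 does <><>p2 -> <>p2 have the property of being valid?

S4-tableau for the negation ~(<><>p2 -> <>p2):
1. ~(<><>p2 -> <>p2), 0
2. <><>p2, 0
3. ~<>p2, 0
4. ~p2, 0
5. <>p2, 1
6. ~p2, 1
7. p2, 2
8. ~p2, 2
Accessibility: 0R0, 0R1, 0R2, 1R1, 1R2, 2R2
Branch closes: p2 and ~p2 both at 2.
Every branch closes (one shown): valid in S4, hence also in S5 (every theorem of S4 is a theorem of S5).
T-tableau for the negation ~(<><>p2 -> <>p2):
1. ~(<><>p2 -> <>p2), 0
2. <><>p2, 0
3. ~<>p2, 0
4. ~p2, 0
5. <>p2, 1
6. ~p2, 1
7. p2, 2
Accessibility: 0R0, 0R1, 1R1, 1R2, 2R2
Complete open branch: countermodel on a T-frame, so not valid in T, nor in K (the same frame is also a K-frame).

S4, S5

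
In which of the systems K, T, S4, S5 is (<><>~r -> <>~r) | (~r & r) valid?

S4-tableau for the negation ~((<><>~r -> <>~r) | (~r & r)):
1. ~((<><>~r -> <>~r) | (~r & r)), u
2. ~(<><>~r -> <>~r), u
3. ~(~r & r), u
4. <><>~r, u
5. ~<>~r, u
6. r, u
7. <>~r, v
8. r, v
9. ~r, w
10. r, w
Accessibility: uRu, uRv, uRw, vRv, vRw, wRw
Branch closes: r and ~r both at w.
Every branch closes (one shown): valid in S4, hence also in S5 (every theorem of S4 is a theorem of S5).
T-tableau for the negation ~((<><>~r -> <>~r) | (~r & r)):
1. ~((<><>~r -> <>~r) | (~r & r)), u
2. ~(<><>~r -> <>~r), u
3. ~(~r & r), u
4. <><>~r, u
5. ~<>~r, u
6. r, u
7. <>~r, v
8. r, v
9. ~r, w
Accessibility: uRu, uRv, vRv, vRw, wRw
Complete open branch: countermodel on a T-frame, so not valid in T, nor in K (the same frame is also a K-frame).

S4, S5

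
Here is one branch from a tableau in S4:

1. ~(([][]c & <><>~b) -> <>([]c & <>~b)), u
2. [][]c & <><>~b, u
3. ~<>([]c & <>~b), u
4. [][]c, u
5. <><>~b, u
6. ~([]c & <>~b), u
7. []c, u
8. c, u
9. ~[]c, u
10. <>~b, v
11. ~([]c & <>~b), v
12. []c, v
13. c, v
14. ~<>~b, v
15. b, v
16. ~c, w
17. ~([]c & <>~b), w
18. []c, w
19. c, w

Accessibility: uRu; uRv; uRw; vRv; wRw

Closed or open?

Both c and ~c appear at w.

Yes, closed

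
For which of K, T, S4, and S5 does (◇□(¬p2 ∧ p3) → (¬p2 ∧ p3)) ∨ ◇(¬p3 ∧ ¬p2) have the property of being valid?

S4-tableau for the negation ¬((◇□(¬p2 ∧ p3) → (¬p2 ∧ p3)) ∨ ◇(¬p3 ∧ ¬p2)):
1. ¬((◇□(¬p2 ∧ p3) → (¬p2 ∧ p3)) ∨ ◇(¬p3 ∧ ¬p2)), 0
2. ¬(◇□(¬p2 ∧ p3) → (¬p2 ∧ p3)), 0
3. ¬◇(¬p3 ∧ ¬p2), 0
4. ◇□(¬p2 ∧ p3), 0
5. ¬(¬p2 ∧ p3), 0
6. ¬(¬p3 ∧ ¬p2), 0
7. ¬p3, 0
8. p2, 0
9. □(¬p2 ∧ p3), 1
10. ¬(¬p3 ∧ ¬p2), 1
11. ¬p2 ∧ p3, 1
12. ¬p2, 1
13. p3, 1
Accessibility: 0R0, 0R1, 1R1
Complete open branch: countermodel on an S4-frame, so not valid in S4, nor in K, T (the same frame is also a K-frame and a T-frame).
S5-tableau for the negation ¬((◇□(¬p2 ∧ p3) → (¬p2 ∧ p3)) ∨ ◇(¬p3 ∧ ¬p2)):
1. ¬((◇□(¬p2 ∧ p3) → (¬p2 ∧ p3)) ∨ ◇(¬p3 ∧ ¬p2)), 0
2. ¬(◇□(¬p2 ∧ p3) → (¬p2 ∧ p3)), 0
3. ¬◇(¬p3 ∧ ¬p2), 0
4. ◇□(¬p2 ∧ p3), 0
5. ¬(¬p2 ∧ p3), 0
6. ¬(¬p3 ∧ ¬p2), 0
7. ¬p3, 0
8. p2, 0
9. □(¬p2 ∧ p3), 1
10. ¬(¬p3 ∧ ¬p2), 1
11. ¬p2 ∧ p3, 0
12. ¬p2, 0
13. p3, 0
Accessibility: 0R0, 0R1, 1R0, 1R1
Branch closes: p2 and ¬p2 both at 0.
Every branch closes (one shown): valid in S5.

S5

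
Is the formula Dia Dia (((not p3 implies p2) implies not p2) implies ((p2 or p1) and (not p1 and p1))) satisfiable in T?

Yes, satisfiable

1. Dia Dia (((not p3 implies p2) implies not p2) implies ((p2 or p1) and (not p1 and p1))), 0
2. Dia (((not p3 implies p2) implies not p2) implies ((p2 or p1) and (not p1 and p1))), 1
3. ((not p3 implies p2) implies not p2) implies ((p2 or p1) and (not p1 and p1)), 2
4. not ((not p3 implies p2) implies not p2), 2
5. not p3 implies p2, 2
6. p2, 2
Accessibility: 0R0, 0R1, 1R1, 1R2, 2R2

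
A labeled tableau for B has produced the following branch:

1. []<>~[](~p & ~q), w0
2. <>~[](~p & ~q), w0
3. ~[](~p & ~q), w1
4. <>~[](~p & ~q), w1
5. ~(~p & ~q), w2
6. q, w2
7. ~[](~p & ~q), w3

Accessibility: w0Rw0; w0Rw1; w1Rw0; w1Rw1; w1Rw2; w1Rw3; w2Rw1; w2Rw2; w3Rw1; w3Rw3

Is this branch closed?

There is no literal clash: for every atom and world, at most one sign appears.

Not closed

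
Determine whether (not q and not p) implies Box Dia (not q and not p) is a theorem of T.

Not valid

Tableau for the negation not ((not q and not p) implies Box Dia (not q and not p)):
1. not ((not q and not p) implies Box Dia (not q and not p)), u
2. not q and not p, u
3. not Box Dia (not q and not p), u
4. not q, u
5. not p, u
6. not Dia (not q and not p), v
7. not (not q and not p), v
8. p, v
Accessibility: uRu, uRv, vRv
The negation has an open branch (countermodel exists).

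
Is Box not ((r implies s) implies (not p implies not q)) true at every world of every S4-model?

Tableau for the negation not Box not ((r implies s) implies (not p implies not q)):
1. not Box not ((r implies s) implies (not p implies not q)), w0
2. (r implies s) implies (not p implies not q), w1
3. not p implies not q, w1
4. not q, w1
Accessibility: w0Rw0, w0Rw1, w1Rw1
The negation has an open branch (countermodel exists).

Invalid (countermodel exists)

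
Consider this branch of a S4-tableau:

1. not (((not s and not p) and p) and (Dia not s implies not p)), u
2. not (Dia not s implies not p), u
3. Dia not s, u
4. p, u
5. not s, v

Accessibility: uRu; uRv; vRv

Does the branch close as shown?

No, open

There is no literal clash: for every atom and world, at most one sign appears.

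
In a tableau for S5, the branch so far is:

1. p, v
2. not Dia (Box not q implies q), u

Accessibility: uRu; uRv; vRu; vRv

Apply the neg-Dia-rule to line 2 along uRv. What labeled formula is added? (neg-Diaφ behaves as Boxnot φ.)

neg-Diaφ behaves as Boxnot φ: propagate the negated body to each accessible world.

not (Box not q implies q), v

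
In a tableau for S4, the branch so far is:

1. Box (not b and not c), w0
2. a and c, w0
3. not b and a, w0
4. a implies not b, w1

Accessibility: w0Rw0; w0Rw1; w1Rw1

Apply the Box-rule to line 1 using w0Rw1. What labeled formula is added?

not b and not c, w1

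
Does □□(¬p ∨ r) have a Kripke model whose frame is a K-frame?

1. □□(¬p ∨ r), 0

Satisfiable (open branch found)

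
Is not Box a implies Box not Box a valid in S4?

Tableau for the negation not (not Box a implies Box not Box a):
1. not (not Box a implies Box not Box a), w0
2. not Box a, w0
3. not Box not Box a, w0
4. not a, w1
5. Box a, w2
6. a, w2
Accessibility: w0Rw0, w0Rw1, w0Rw2, w1Rw1, w2Rw2
The negation has an open branch (countermodel exists).

Not valid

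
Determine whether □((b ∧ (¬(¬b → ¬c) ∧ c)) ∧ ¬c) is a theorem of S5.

Tableau for the negation ¬□((b ∧ (¬(¬b → ¬c) ∧ c)) ∧ ¬c):
1. ¬□((b ∧ (¬(¬b → ¬c) ∧ c)) ∧ ¬c), 0
2. ¬((b ∧ (¬(¬b → ¬c) ∧ c)) ∧ ¬c), 1   [¬□-rule on 1: fresh world 1, 0R1]
3. c, 1   [¬∧-rule on 2 (branches; this branch)]
Accessibility: 0R0, 0R1, 1R0, 1R1
The negation has an open branch (countermodel exists).

Invalid (countermodel exists)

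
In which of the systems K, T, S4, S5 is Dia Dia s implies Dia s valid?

S4, S5

T-tableau for the negation not (Dia Dia s implies Dia s):
1. not (Dia Dia s implies Dia s), 0
2. Dia Dia s, 0
3. not Dia s, 0
4. not s, 0
5. Dia s, 1
6. not s, 1
7. s, 2
Accessibility: 0R0, 0R1, 1R1, 1R2, 2R2
Complete open branch: countermodel on a T-frame, so not valid in T, nor in K (the same frame is also a K-frame).
S4-tableau for the negation not (Dia Dia s implies Dia s):
1. not (Dia Dia s implies Dia s), 0
2. Dia Dia s, 0
3. not Dia s, 0
4. not s, 0
5. Dia s, 1
6. not s, 1
7. s, 2
8. not s, 2
Accessibility: 0R0, 0R1, 0R2, 1R1, 1R2, 2R2
Branch closes: s and not s both at 2.
Every branch closes (one shown): valid in S4, hence also in S5 (every theorem of S4 is a theorem of S5).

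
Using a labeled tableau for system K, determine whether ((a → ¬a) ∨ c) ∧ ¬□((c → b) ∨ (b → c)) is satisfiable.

1. ((a → ¬a) ∨ c) ∧ ¬□((c → b) ∨ (b → c)), u
2. (a → ¬a) ∨ c, u
3. ¬□((c → b) ∨ (b → c)), u
4. a → ¬a, u
5. ¬a, u
6. ¬((c → b) ∨ (b → c)), v
7. ¬(c → b), v
8. ¬(b → c), v
9. c, v
10. ¬b, v
11. b, v
12. ¬c, v
Accessibility: uRv
Branch closes: b and ¬b both at v.
Every branch closes; the branch above is one of them.

Unsatisfiable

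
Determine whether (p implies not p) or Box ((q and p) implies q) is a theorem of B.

Yes, valid

Tableau for the negation not ((p implies not p) or Box ((q and p) implies q)):
1. not ((p implies not p) or Box ((q and p) implies q)), w0
2. not (p implies not p), w0
3. not Box ((q and p) implies q), w0
4. p, w0
5. not ((q and p) implies q), w1
6. q and p, w1
7. not q, w1
8. q, w1
9. p, w1
Accessibility: w0Rw0, w0Rw1, w1Rw0, w1Rw1
Branch closes: q and not q both at w1.
All branches of the negation close; one closing branch shown above.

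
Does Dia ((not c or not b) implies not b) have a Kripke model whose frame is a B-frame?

1. Dia ((not c or not b) implies not b), u
2. (not c or not b) implies not b, v   [Dia-rule on 1: fresh world v, uRv]
3. not b, v   [implies-rule on 2 (branches; this branch)]
Accessibility: uRu, uRv, vRu, vRv

Yes, satisfiable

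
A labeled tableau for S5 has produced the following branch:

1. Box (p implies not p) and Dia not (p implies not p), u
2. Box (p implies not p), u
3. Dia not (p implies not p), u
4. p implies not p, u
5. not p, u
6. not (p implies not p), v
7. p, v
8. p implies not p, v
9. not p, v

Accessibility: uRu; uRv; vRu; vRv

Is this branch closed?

Both p and not p appear at v.

Closed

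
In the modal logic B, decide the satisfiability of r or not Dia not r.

1. r or not Dia not r, u
2. not Dia not r, u   [or-rule on 1 (branches; this branch)]
3. r, u   [neg-Dia-rule on 2 via uRu]
Accessibility: uRu

Satisfiable (open branch found)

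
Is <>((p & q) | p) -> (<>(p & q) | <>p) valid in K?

Tableau for the negation ~(<>((p & q) | p) -> (<>(p & q) | <>p)):
1. ~(<>((p & q) | p) -> (<>(p & q) | <>p)), w0
2. <>((p & q) | p), w0
3. ~(<>(p & q) | <>p), w0
4. ~<>(p & q), w0
5. ~<>p, w0
6. (p & q) | p, w1
7. ~(p & q), w1
8. ~p, w1
9. p & q, w1
10. p, w1
11. q, w1
Accessibility: w0Rw1
Branch closes: p and ~p both at w1.
All branches of the negation close; one closing branch shown above.

Yes, valid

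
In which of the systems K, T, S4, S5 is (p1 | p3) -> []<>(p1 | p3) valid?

S5-tableau for the negation ~((p1 | p3) -> []<>(p1 | p3)):
1. ~((p1 | p3) -> []<>(p1 | p3)), w0
2. p1 | p3, w0
3. ~[]<>(p1 | p3), w0
4. p3, w0
5. ~<>(p1 | p3), w1
6. ~(p1 | p3), w0
7. ~p1, w0
8. ~p3, w0
Accessibility: w0Rw0, w0Rw1, w1Rw0, w1Rw1
Branch closes: p3 and ~p3 both at w0.
Every branch closes (one shown): valid in S5.
S4-tableau for the negation ~((p1 | p3) -> []<>(p1 | p3)):
1. ~((p1 | p3) -> []<>(p1 | p3)), w0
2. p1 | p3, w0
3. ~[]<>(p1 | p3), w0
4. p3, w0
5. ~<>(p1 | p3), w1
6. ~(p1 | p3), w1
7. ~p1, w1
8. ~p3, w1
Accessibility: w0Rw0, w0Rw1, w1Rw1
Complete open branch: countermodel on an S4-frame, so not valid in S4, nor in K, T (the same frame is also a K-frame and a T-frame).

S5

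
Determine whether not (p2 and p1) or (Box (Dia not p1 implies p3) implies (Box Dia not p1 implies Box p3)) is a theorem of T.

Valid

Tableau for the negation not (not (p2 and p1) or (Box (Dia not p1 implies p3) implies (Box Dia not p1 implies Box p3))):
1. not (not (p2 and p1) or (Box (Dia not p1 implies p3) implies (Box Dia not p1 implies Box p3))), w0
2. p2 and p1, w0   [neg-or-rule on 1]
3. not (Box (Dia not p1 implies p3) implies (Box Dia not p1 implies Box p3)), w0   [neg-or-rule on 1]
4. p2, w0   [and-rule on 2]
5. p1, w0   [and-rule on 2]
6. Box (Dia not p1 implies p3), w0   [neg-implies-rule on 3]
7. not (Box Dia not p1 implies Box p3), w0   [neg-implies-rule on 3]
8. Box Dia not p1, w0   [neg-implies-rule on 7]
9. not Box p3, w0   [neg-implies-rule on 7]
10. Dia not p1 implies p3, w0   [Box-rule on 6 via w0Rw0]
11. Dia not p1, w0   [Box-rule on 8 via w0Rw0]
12. p3, w0   [implies-rule on 10 (branches; this branch)]
13. not p3, w1   [neg-Box-rule on 9: fresh world w1, w0Rw1]
14. Dia not p1 implies p3, w1   [Box-rule on 6 via w0Rw1]
15. Dia not p1, w1   [Box-rule on 8 via w0Rw1]
16. not Dia not p1, w1   [implies-rule on 14 (branches; this branch)]
17. p1, w1   [neg-Dia-rule on 16 via w1Rw1]
18. not p1, w2   [Dia-rule on 11: fresh world w2, w0Rw2]
19. Dia not p1 implies p3, w2   [Box-rule on 6 via w0Rw2]
20. Dia not p1, w2   [Box-rule on 8 via w0Rw2]
21. p3, w2   [implies-rule on 19 (branches; this branch)]
22. not p1, w3   [Dia-rule on 15: fresh world w3, w1Rw3]
23. p1, w3   [neg-Dia-rule on 16 via w1Rw3]
Accessibility: w0Rw0, w0Rw1, w0Rw2, w1Rw1, w1Rw3, w2Rw2, w3Rw3
Branch closes: p1 and not p1 both at w3.
All branches of the negation close; one closing branch shown above.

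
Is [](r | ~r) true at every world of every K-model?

Tableau for the negation ~[](r | ~r):
1. ~[](r | ~r), w0
2. ~(r | ~r), w1
3. ~r, w1
4. r, w1
Accessibility: w0Rw1
Branch closes: r and ~r both at w1.
Every branch of the negation's tableau closes; the branch above is one of them.

Yes, valid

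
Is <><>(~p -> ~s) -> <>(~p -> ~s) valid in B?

Tableau for the negation ~(<><>(~p -> ~s) -> <>(~p -> ~s)):
1. ~(<><>(~p -> ~s) -> <>(~p -> ~s)), w0
2. <><>(~p -> ~s), w0
3. ~<>(~p -> ~s), w0
4. ~(~p -> ~s), w0
5. ~p, w0
6. s, w0
7. <>(~p -> ~s), w1
8. ~(~p -> ~s), w1
9. ~p, w1
10. s, w1
11. ~p -> ~s, w2
12. ~s, w2
Accessibility: w0Rw0, w0Rw1, w1Rw0, w1Rw1, w1Rw2, w2Rw1, w2Rw2
The negation has an open branch (countermodel exists).

Not valid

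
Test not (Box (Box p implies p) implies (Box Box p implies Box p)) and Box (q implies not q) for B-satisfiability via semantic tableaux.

Unsatisfiable (every branch closes)

1. not (Box (Box p implies p) implies (Box Box p implies Box p)) and Box (q implies not q), 0
2. not (Box (Box p implies p) implies (Box Box p implies Box p)), 0   [and-rule on 1]
3. Box (q implies not q), 0   [and-rule on 1]
4. Box (Box p implies p), 0   [neg-implies-rule on 2]
5. not (Box Box p implies Box p), 0   [neg-implies-rule on 2]
6. Box Box p, 0   [neg-implies-rule on 5]
7. not Box p, 0   [neg-implies-rule on 5]
8. q implies not q, 0   [Box-rule on 3 via 0R0]
9. Box p implies p, 0   [Box-rule on 4 via 0R0]
10. Box p, 0   [Box-rule on 6 via 0R0]
11. p, 0   [Box-rule on 10 via 0R0]
12. not q, 0   [implies-rule on 8 (branches; this branch)]
13. not p, 1   [neg-Box-rule on 7: fresh world 1, 0R1]
14. q implies not q, 1   [Box-rule on 3 via 0R1]
15. Box p implies p, 1   [Box-rule on 4 via 0R1]
16. Box p, 1   [Box-rule on 6 via 0R1]
17. p, 1   [Box-rule on 10 via 0R1]
Accessibility: 0R0, 0R1, 1R0, 1R1
Branch closes: p and not p both at 1.
(One branch shown.) All branches close.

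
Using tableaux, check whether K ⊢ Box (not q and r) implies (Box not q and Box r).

Valid

Tableau for the negation not (Box (not q and r) implies (Box not q and Box r)):
1. not (Box (not q and r) implies (Box not q and Box r)), 0
2. Box (not q and r), 0   [neg-implies-rule on 1]
3. not (Box not q and Box r), 0   [neg-implies-rule on 1]
4. not Box r, 0   [neg-and-rule on 3 (branches; this branch)]
5. not r, 1   [neg-Box-rule on 4: fresh world 1, 0R1]
6. not q and r, 1   [Box-rule on 2 via 0R1]
7. not q, 1   [and-rule on 6]
8. r, 1   [and-rule on 6]
Accessibility: 0R1
Branch closes: r and not r both at 1.
Every branch of the negation's tableau closes; the branch above is one of them.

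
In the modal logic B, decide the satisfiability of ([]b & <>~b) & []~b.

1. ([]b & <>~b) & []~b, 0
2. []b & <>~b, 0   [&-rule on 1]
3. []~b, 0   [&-rule on 1]
4. []b, 0   [&-rule on 2]
5. <>~b, 0   [&-rule on 2]
6. ~b, 0   [[]-rule on 3 via 0R0]
7. b, 0   [[]-rule on 4 via 0R0]
Accessibility: 0R0
Branch closes: b and ~b both at 0.
All branches of the tableau close; one closing branch shown above.

Unsatisfiable (every branch closes)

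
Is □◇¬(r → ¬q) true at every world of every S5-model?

Not valid

Tableau for the negation ¬□◇¬(r → ¬q):
1. ¬□◇¬(r → ¬q), u
2. ¬◇¬(r → ¬q), v
3. r → ¬q, u
4. r → ¬q, v
5. ¬q, u
6. ¬q, v
Accessibility: uRu, uRv, vRu, vRv
The negation has an open branch (countermodel exists).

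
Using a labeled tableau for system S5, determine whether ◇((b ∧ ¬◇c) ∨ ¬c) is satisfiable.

Yes, satisfiable

1. ◇((b ∧ ¬◇c) ∨ ¬c), w0
2. (b ∧ ¬◇c) ∨ ¬c, w1
3. ¬c, w1
Accessibility: w0Rw0, w0Rw1, w1Rw0, w1Rw1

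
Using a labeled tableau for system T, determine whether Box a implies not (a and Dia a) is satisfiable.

1. Box a implies not (a and Dia a), w0
2. not (a and Dia a), w0
3. not Dia a, w0
4. not a, w0
Accessibility: w0Rw0

Yes, satisfiable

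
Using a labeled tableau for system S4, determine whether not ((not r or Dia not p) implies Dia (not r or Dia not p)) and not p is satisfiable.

Unsatisfiable (every branch closes)

1. not ((not r or Dia not p) implies Dia (not r or Dia not p)) and not p, u
2. not ((not r or Dia not p) implies Dia (not r or Dia not p)), u
3. not p, u
4. not r or Dia not p, u
5. not Dia (not r or Dia not p), u
6. not (not r or Dia not p), u
7. r, u
8. not Dia not p, u
9. p, u
Accessibility: uRu
Branch closes: p and not p both at u.
(One branch shown.) All branches close.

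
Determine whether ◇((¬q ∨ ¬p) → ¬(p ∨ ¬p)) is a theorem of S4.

No, not valid

Tableau for the negation ¬◇((¬q ∨ ¬p) → ¬(p ∨ ¬p)):
1. ¬◇((¬q ∨ ¬p) → ¬(p ∨ ¬p)), 0
2. ¬((¬q ∨ ¬p) → ¬(p ∨ ¬p)), 0
3. ¬q ∨ ¬p, 0
4. p ∨ ¬p, 0
5. ¬p, 0
Accessibility: 0R0
The negation has an open branch (countermodel exists).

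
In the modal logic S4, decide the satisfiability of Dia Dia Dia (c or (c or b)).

1. Dia Dia Dia (c or (c or b)), w0
2. Dia Dia (c or (c or b)), w1   [Dia-rule on 1: fresh world w1, w0Rw1]
3. Dia (c or (c or b)), w2   [Dia-rule on 2: fresh world w2, w1Rw2]
4. c or (c or b), w3   [Dia-rule on 3: fresh world w3, w2Rw3]
5. c or b, w3   [or-rule on 4 (branches; this branch)]
6. b, w3   [or-rule on 5 (branches; this branch)]
Accessibility: w0Rw0, w0Rw1, w0Rw2, w0Rw3, w1Rw1, w1Rw2, w1Rw3, w2Rw2, w2Rw3, w3Rw3

Satisfiable (open branch found)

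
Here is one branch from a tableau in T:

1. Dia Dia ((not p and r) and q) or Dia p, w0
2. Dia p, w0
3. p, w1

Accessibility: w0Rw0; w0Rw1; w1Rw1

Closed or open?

There is no literal clash: for every atom and world, at most one sign appears.

Open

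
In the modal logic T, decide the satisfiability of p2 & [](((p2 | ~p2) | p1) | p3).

Satisfiable

1. p2 & [](((p2 | ~p2) | p1) | p3), u
2. p2, u   [&-rule on 1]
3. [](((p2 | ~p2) | p1) | p3), u   [&-rule on 1]
4. ((p2 | ~p2) | p1) | p3, u   [[]-rule on 3 via uRu]
5. p3, u   [|-rule on 4 (branches; this branch)]
Accessibility: uRu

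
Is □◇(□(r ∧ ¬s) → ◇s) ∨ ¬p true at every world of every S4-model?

No, not valid

Tableau for the negation ¬(□◇(□(r ∧ ¬s) → ◇s) ∨ ¬p):
1. ¬(□◇(□(r ∧ ¬s) → ◇s) ∨ ¬p), 0
2. ¬□◇(□(r ∧ ¬s) → ◇s), 0   [¬∨-rule on 1]
3. p, 0   [¬∨-rule on 1]
4. ¬◇(□(r ∧ ¬s) → ◇s), 1   [¬□-rule on 2: fresh world 1, 0R1]
5. ¬(□(r ∧ ¬s) → ◇s), 1   [¬◇-rule on 4 via 1R1]
6. □(r ∧ ¬s), 1   [¬→-rule on 5]
7. ¬◇s, 1   [¬→-rule on 5]
8. r ∧ ¬s, 1   [□-rule on 6 via 1R1]
9. r, 1   [∧-rule on 8]
10. ¬s, 1   [∧-rule on 8]
Accessibility: 0R0, 0R1, 1R1
The negation has an open branch (countermodel exists).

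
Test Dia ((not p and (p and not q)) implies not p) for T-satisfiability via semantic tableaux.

1. Dia ((not p and (p and not q)) implies not p), u
2. (not p and (p and not q)) implies not p, v
3. not p, v
Accessibility: uRu, uRv, vRv

Yes, satisfiable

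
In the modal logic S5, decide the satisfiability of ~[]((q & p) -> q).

1. ~[]((q & p) -> q), 0
2. ~((q & p) -> q), 1   [~[]-rule on 1: fresh world 1, 0R1]
3. q & p, 1   [~->-rule on 2]
4. ~q, 1   [~->-rule on 2]
5. q, 1   [&-rule on 3]
6. p, 1   [&-rule on 3]
Accessibility: 0R0, 0R1, 1R0, 1R1
Branch closes: q and ~q both at 1.
(One branch shown.) All branches close.

Unsatisfiable (every branch closes)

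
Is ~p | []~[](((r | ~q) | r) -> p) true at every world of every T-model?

Tableau for the negation ~(~p | []~[](((r | ~q) | r) -> p)):
1. ~(~p | []~[](((r | ~q) | r) -> p)), 0
2. p, 0
3. ~[]~[](((r | ~q) | r) -> p), 0
4. [](((r | ~q) | r) -> p), 1
5. ((r | ~q) | r) -> p, 1
6. p, 1
Accessibility: 0R0, 0R1, 1R1
The negation has an open branch (countermodel exists).

No, not valid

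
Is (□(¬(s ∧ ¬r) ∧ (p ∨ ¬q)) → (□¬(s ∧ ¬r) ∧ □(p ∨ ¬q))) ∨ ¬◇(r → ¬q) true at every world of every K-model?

Valid in K

Tableau for the negation ¬((□(¬(s ∧ ¬r) ∧ (p ∨ ¬q)) → (□¬(s ∧ ¬r) ∧ □(p ∨ ¬q))) ∨ ¬◇(r → ¬q)):
1. ¬((□(¬(s ∧ ¬r) ∧ (p ∨ ¬q)) → (□¬(s ∧ ¬r) ∧ □(p ∨ ¬q))) ∨ ¬◇(r → ¬q)), 0
2. ¬(□(¬(s ∧ ¬r) ∧ (p ∨ ¬q)) → (□¬(s ∧ ¬r) ∧ □(p ∨ ¬q))), 0
3. ◇(r → ¬q), 0
4. □(¬(s ∧ ¬r) ∧ (p ∨ ¬q)), 0
5. ¬(□¬(s ∧ ¬r) ∧ □(p ∨ ¬q)), 0
6. ¬□(p ∨ ¬q), 0
7. r → ¬q, 1
8. ¬(s ∧ ¬r) ∧ (p ∨ ¬q), 1
9. ¬(s ∧ ¬r), 1
10. p ∨ ¬q, 1
11. ¬q, 1
12. r, 1
13. ¬(p ∨ ¬q), 2
14. ¬p, 2
15. q, 2
16. ¬(s ∧ ¬r) ∧ (p ∨ ¬q), 2
17. ¬(s ∧ ¬r), 2
18. p ∨ ¬q, 2
19. r, 2
20. ¬q, 2
Accessibility: 0R1, 0R2
Branch closes: q and ¬q both at 2.
All branches of the negation close; one closing branch shown above.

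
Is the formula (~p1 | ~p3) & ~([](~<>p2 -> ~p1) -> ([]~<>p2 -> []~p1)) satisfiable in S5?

No, unsatisfiable

1. (~p1 | ~p3) & ~([](~<>p2 -> ~p1) -> ([]~<>p2 -> []~p1)), w0
2. ~p1 | ~p3, w0   [&-rule on 1]
3. ~([](~<>p2 -> ~p1) -> ([]~<>p2 -> []~p1)), w0   [&-rule on 1]
4. [](~<>p2 -> ~p1), w0   [~->-rule on 3]
5. ~([]~<>p2 -> []~p1), w0   [~->-rule on 3]
6. []~<>p2, w0   [~->-rule on 5]
7. ~[]~p1, w0   [~->-rule on 5]
8. ~<>p2 -> ~p1, w0   [[]-rule on 4 via w0Rw0]
9. ~<>p2, w0   [[]-rule on 6 via w0Rw0]
10. ~p2, w0   [~<>-rule on 9 via w0Rw0]
11. ~p3, w0   [|-rule on 2 (branches; this branch)]
12. ~p1, w0   [->-rule on 8 (branches; this branch)]
13. p1, w1   [~[]-rule on 7: fresh world w1, w0Rw1]
14. ~<>p2 -> ~p1, w1   [[]-rule on 4 via w0Rw1]
15. ~<>p2, w1   [[]-rule on 6 via w0Rw1]
16. ~p2, w1   [~<>-rule on 9 via w0Rw1]
17. <>p2, w1   [->-rule on 14 (branches; this branch)]
18. p2, w2   [<>-rule on 17: fresh world w2, w1Rw2]
19. ~<>p2 -> ~p1, w2   [[]-rule on 4 via w0Rw2]
20. ~<>p2, w2   [[]-rule on 6 via w0Rw2]
21. ~p2, w2   [~<>-rule on 9 via w0Rw2]
Accessibility: w0Rw0, w0Rw1, w0Rw2, w1Rw0, w1Rw1, w1Rw2, w2Rw0, w2Rw1, w2Rw2
Branch closes: p2 and ~p2 both at w2.
Every branch closes; the branch above is one of them.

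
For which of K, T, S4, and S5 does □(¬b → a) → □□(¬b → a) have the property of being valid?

S4-tableau for the negation ¬(□(¬b → a) → □□(¬b → a)):
1. ¬(□(¬b → a) → □□(¬b → a)), u
2. □(¬b → a), u
3. ¬□□(¬b → a), u
4. ¬b → a, u
5. a, u
6. ¬□(¬b → a), v
7. ¬b → a, v
8. a, v
9. ¬(¬b → a), w
10. ¬b, w
11. ¬a, w
12. ¬b → a, w
13. a, w
Accessibility: uRu, uRv, uRw, vRv, vRw, wRw
Branch closes: a and ¬a both at w.
Every branch closes (one shown): valid in S4, hence also in S5 (every theorem of S4 is a theorem of S5).
T-tableau for the negation ¬(□(¬b → a) → □□(¬b → a)):
1. ¬(□(¬b → a) → □□(¬b → a)), u
2. □(¬b → a), u
3. ¬□□(¬b → a), u
4. ¬b → a, u
5. a, u
6. ¬□(¬b → a), v
7. ¬b → a, v
8. a, v
9. ¬(¬b → a), w
10. ¬b, w
11. ¬a, w
Accessibility: uRu, uRv, vRv, vRw, wRw
Complete open branch: countermodel on a T-frame, so not valid in T, nor in K (the same frame is also a K-frame).

S4, S5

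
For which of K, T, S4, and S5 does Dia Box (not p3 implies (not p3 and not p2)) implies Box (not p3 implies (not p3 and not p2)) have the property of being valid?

S4-tableau for the negation not (Dia Box (not p3 implies (not p3 and not p2)) implies Box (not p3 implies (not p3 and not p2))):
1. not (Dia Box (not p3 implies (not p3 and not p2)) implies Box (not p3 implies (not p3 and not p2))), w0
2. Dia Box (not p3 implies (not p3 and not p2)), w0
3. not Box (not p3 implies (not p3 and not p2)), w0
4. Box (not p3 implies (not p3 and not p2)), w1
5. not p3 implies (not p3 and not p2), w1
6. not p3 and not p2, w1
7. not p3, w1
8. not p2, w1
9. not (not p3 implies (not p3 and not p2)), w2
10. not p3, w2
11. not (not p3 and not p2), w2
12. p2, w2
Accessibility: w0Rw0, w0Rw1, w0Rw2, w1Rw1, w2Rw2
Complete open branch: countermodel on an S4-frame, so not valid in S4, nor in K, T (the same frame is also a K-frame and a T-frame).
S5-tableau for the negation not (Dia Box (not p3 implies (not p3 and not p2)) implies Box (not p3 implies (not p3 and not p2))):
1. not (Dia Box (not p3 implies (not p3 and not p2)) implies Box (not p3 implies (not p3 and not p2))), w0
2. Dia Box (not p3 implies (not p3 and not p2)), w0
3. not Box (not p3 implies (not p3 and not p2)), w0
4. Box (not p3 implies (not p3 and not p2)), w1
5. not p3 implies (not p3 and not p2), w0
6. not p3 implies (not p3 and not p2), w1
7. not p3 and not p2, w0
8. not p3, w0
9. not p2, w0
10. not p3 and not p2, w1
11. not p3, w1
12. not p2, w1
13. not (not p3 implies (not p3 and not p2)), w2
14. not p3, w2
15. not (not p3 and not p2), w2
16. not p3 implies (not p3 and not p2), w2
17. p2, w2
18. not p3 and not p2, w2
19. not p2, w2
Accessibility: w0Rw0, w0Rw1, w0Rw2, w1Rw0, w1Rw1, w1Rw2, w2Rw0, w2Rw1, w2Rw2
Branch closes: p2 and not p2 both at w2.
Every branch closes (one shown): valid in S5.

S5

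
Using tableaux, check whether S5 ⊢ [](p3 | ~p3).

Valid

Tableau for the negation ~[](p3 | ~p3):
1. ~[](p3 | ~p3), w0
2. ~(p3 | ~p3), w1   [~[]-rule on 1: fresh world w1, w0Rw1]
3. ~p3, w1   [~|-rule on 2]
4. p3, w1   [~|-rule on 2]
Accessibility: w0Rw0, w0Rw1, w1Rw0, w1Rw1
Branch closes: p3 and ~p3 both at w1.
Every branch of the negation's tableau closes; the branch above is one of them.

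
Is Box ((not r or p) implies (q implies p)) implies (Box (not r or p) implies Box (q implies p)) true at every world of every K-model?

Valid

Tableau for the negation not (Box ((not r or p) implies (q implies p)) implies (Box (not r or p) implies Box (q implies p))):
1. not (Box ((not r or p) implies (q implies p)) implies (Box (not r or p) implies Box (q implies p))), w0
2. Box ((not r or p) implies (q implies p)), w0
3. not (Box (not r or p) implies Box (q implies p)), w0
4. Box (not r or p), w0
5. not Box (q implies p), w0
6. not (q implies p), w1
7. q, w1
8. not p, w1
9. (not r or p) implies (q implies p), w1
10. not r or p, w1
11. q implies p, w1
12. not r, w1
13. p, w1
Accessibility: w0Rw1
Branch closes: p and not p both at w1.
Every branch of the negation's tableau closes; the branch above is one of them.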